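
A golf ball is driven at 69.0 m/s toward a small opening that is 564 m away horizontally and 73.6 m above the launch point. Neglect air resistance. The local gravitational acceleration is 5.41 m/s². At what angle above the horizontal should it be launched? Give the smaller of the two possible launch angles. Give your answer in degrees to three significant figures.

Trajectory: y = x tanθ − g x² (1 + tan²θ)/(2v₀²). With x = 564, y = 73.6, v₀ = 69.0, g = 5.41:
180.7 tan²θ − 564 tanθ + (254.3) = 0.
tanθ = [564 ± √(564² − 4 × 180.7 × (254.3))] / (2 × 180.7) = (564 ± 366.4) / 361.5, giving tanθ = 0.5467 or 2.574.
θ = 28.67° or 68.77°; the smaller is 28.67°.

28.7°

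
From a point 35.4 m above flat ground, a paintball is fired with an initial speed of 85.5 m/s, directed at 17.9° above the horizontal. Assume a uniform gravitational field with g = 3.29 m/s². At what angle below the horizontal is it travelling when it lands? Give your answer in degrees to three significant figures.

20.5°

Horizontal component vₓ = 85.50 cos 17.9° = 81.36 m/s; vertical v_y0 = 85.50 sin 17.9° = 26.28 m/s.
The projectile lands when y = 35.4 + (26.28) t − ½·3.29·t² = 0. Positive root: t = (26.28 + √(26.28² + 2·3.29·35.4)) / 3.29 = (26.28 + 30.39) / 3.29 = 17.22 s.
At impact: v_y = v_y0 − g t = −30.39 m/s; vₓ = 81.36 m/s.
Angle below horizontal: arctan(|v_y|/vₓ) = arctan(30.39/81.36) = 20.48°.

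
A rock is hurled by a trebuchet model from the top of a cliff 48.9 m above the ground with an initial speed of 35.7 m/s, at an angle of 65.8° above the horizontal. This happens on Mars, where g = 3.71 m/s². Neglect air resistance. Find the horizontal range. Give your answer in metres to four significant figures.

277.3 m

Horizontal component vₓ = 35.70 cos 65.8° = 14.63 m/s; vertical v_y0 = 35.70 sin 65.8° = 32.56 m/s.
With up positive and y = 0 at the ground: y(t) = 48.9 + (32.56) t − 1.855 t². Setting y = 0 and taking the positive root: t = [32.56 + √(32.56² + 2·3.71·48.9)] / 3.71 = (32.56 + 37.72) / 3.71 = 18.95 s.
Horizontal distance: R = vₓ t = 14.63 × 18.95 = 277.3 m.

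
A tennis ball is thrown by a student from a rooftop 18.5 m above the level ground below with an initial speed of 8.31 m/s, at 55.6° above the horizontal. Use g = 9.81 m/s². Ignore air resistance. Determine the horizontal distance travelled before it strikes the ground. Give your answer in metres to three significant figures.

vₓ = 8.310 cos 55.6° = 4.695 m/s; v_y0 = 8.310 sin 55.6° = 6.857 m/s.
The projectile lands when y = 18.5 + (6.857) t − ½·9.81·t² = 0. Positive root: t = (6.857 + √(6.857² + 2·9.81·18.5)) / 9.81 = (6.857 + 20.25) / 9.81 = 2.763 s.
Horizontal distance: R = vₓ t = 4.695 × 2.763 = 12.97 m.

13.0 m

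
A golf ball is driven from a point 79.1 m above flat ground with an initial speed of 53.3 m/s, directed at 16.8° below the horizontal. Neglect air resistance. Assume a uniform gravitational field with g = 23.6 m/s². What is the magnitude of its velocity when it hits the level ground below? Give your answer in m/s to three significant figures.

vₓ = 53.30 cos 16.8° = 51.03 m/s; v_y0 = −15.41 m/s (downward).
The projectile lands when y = 79.1 + (−15.41) t − ½·23.6·t² = 0. Positive root: t = (−15.41 + √(15.41² + 2·23.6·79.1)) / 23.6 = (−15.41 + 63.01) / 23.6 = 2.017 s.
Vertical velocity at impact: v_y = v_y0 − g t = −15.41 − 23.6 × 2.017 = −63.01 m/s.
Speed: |v| = √(vₓ² + v_y²) = √(51.03² + 63.01²) = 81.08 m/s.

81.1 m/s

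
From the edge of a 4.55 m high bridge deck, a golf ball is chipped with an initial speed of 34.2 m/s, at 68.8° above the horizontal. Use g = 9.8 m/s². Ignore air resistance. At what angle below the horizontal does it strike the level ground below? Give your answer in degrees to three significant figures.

Components: vₓ = 34.20 cos 68.8° = 12.37 m/s, v_y0 = 34.20 sin 68.8° = 31.89 m/s.
With up positive and y = 0 at the ground: y(t) = 4.55 + (31.89) t − 4.900 t². Setting y = 0 and taking the positive root: t = [31.89 + √(31.89² + 2·9.80·4.55)] / 9.80 = (31.89 + 33.25) / 9.80 = 6.647 s.
At impact: v_y = v_y0 − g t = −33.25 m/s; vₓ = 12.37 m/s.
Angle below horizontal: arctan(|v_y|/vₓ) = arctan(33.25/12.37) = 69.60°.

69.6°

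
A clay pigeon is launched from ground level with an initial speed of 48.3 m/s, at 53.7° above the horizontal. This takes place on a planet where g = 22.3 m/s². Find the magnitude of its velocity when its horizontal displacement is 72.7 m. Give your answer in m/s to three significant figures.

vₓ = 48.30 cos 53.7° = 28.59 m/s; v_y0 = 48.30 sin 53.7° = 38.93 m/s.
At x = 72.7 m, t = x/vₓ = 72.7/28.59 = 2.542 s.
Vertical velocity there: v_y = v_y0 − g t = 38.93 − 22.3 × 2.542 = −17.77 m/s.
Speed: √(vₓ² + v_y²) = √(28.59² + 17.77²) = 33.67 m/s.

33.7 m/s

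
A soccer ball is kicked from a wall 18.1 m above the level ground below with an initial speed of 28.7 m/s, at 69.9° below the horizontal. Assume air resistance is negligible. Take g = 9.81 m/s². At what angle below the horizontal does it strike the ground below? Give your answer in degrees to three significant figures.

Resolve: vₓ = 28.70 cos 69.9° = 9.863 m/s and v_y0 = −26.95 m/s (downward).
Vertical motion (up positive, ground at y = 0): 4.905 t² − (−26.95) t − 18.1 = 0, so t = (−26.95 + √(26.95² + 2·9.81·18.1)) / 9.81 = (−26.95 + 32.89) / 9.81 = 0.6050 s.
At impact: v_y = v_y0 − g t = −32.89 m/s; vₓ = 9.863 m/s.
Angle below horizontal: arctan(|v_y|/vₓ) = arctan(32.89/9.863) = 73.31°.

73.3°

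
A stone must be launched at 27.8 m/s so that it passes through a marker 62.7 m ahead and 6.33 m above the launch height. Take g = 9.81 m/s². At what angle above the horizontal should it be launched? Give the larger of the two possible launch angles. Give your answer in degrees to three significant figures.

Trajectory: y = x tanθ − g x² (1 + tan²θ)/(2v₀²). With x = 62.7, y = 6.33, v₀ = 27.8, g = 9.81:
24.95 tan²θ − 62.7 tanθ + (31.28) = 0.
tanθ = [62.7 ± √(62.7² − 4 × 24.95 × (31.28))] / (2 × 24.95) = (62.7 ± 28.45) / 49.90, giving tanθ = 0.6864 or 1.827.
θ = 34.46° or 61.30°; the larger is 61.30°.

61.3°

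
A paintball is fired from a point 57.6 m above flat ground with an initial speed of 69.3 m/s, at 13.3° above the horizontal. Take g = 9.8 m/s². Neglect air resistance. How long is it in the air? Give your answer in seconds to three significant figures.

5.42 s

Components: vₓ = 69.30 cos 13.3° = 67.44 m/s, v_y0 = 69.30 sin 13.3° = 15.94 m/s.
With up positive and y = 0 at the ground: y(t) = 57.6 + (15.94) t − 4.900 t². Setting y = 0 and taking the positive root: t = [15.94 + √(15.94² + 2·9.80·57.6)] / 9.80 = (15.94 + 37.19) / 9.80 = 5.422 s.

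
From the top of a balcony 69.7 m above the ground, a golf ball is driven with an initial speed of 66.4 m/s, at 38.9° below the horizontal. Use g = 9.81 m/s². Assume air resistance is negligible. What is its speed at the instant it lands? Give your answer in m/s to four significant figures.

76.00 m/s

Horizontal component vₓ = 66.40 cos 38.9° = 51.68 m/s; vertical v_y0 = −41.70 m/s (downward).
The projectile lands when y = 69.7 + (−41.70) t − ½·9.81·t² = 0. Positive root: t = (−41.70 + √(41.70² + 2·9.81·69.7)) / 9.81 = (−41.70 + 55.73) / 9.81 = 1.431 s.
Vertical velocity at impact: v_y = v_y0 − g t = −41.70 − 9.81 × 1.431 = −55.73 m/s.
Speed: |v| = √(vₓ² + v_y²) = √(51.68² + 55.73²) = 76.00 m/s.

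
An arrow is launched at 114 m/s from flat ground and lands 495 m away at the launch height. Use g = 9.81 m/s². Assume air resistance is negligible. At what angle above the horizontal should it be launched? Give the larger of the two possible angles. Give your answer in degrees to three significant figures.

R = v₀² sin 2θ / g gives sin 2θ = gR/v₀² = 9.81·495/114² = 0.3736.
2θ = 21.94° or 180° − 21.94° = 158.1°, so θ = 10.97° or 79.03°.
The larger angle is 79.03°.

79.0°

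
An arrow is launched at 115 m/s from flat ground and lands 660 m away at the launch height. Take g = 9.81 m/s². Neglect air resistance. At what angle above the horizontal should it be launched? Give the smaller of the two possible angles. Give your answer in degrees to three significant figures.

14.7°

Level-ground range R = v₀² sin(2θ)/g ⇒ sin(2θ) = gR/v₀² = 9.81 × 660 / 115² = 0.4896.
2θ = 29.31° or 180° − 29.31° = 150.7°, so θ = 14.66° or 75.34°.
The smaller angle is 14.66°.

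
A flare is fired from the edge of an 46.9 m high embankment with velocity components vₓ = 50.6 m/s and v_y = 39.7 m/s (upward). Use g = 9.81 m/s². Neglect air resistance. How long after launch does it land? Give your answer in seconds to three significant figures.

9.14 s

The projectile lands when y = 46.9 + (39.70) t − ½·9.81·t² = 0. Positive root: t = (39.70 + √(39.70² + 2·9.81·46.9)) / 9.81 = (39.70 + 49.96) / 9.81 = 9.140 s.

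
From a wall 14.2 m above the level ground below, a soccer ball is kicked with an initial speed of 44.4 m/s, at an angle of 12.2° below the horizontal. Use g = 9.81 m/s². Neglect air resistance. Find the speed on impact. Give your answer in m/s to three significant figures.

47.4 m/s

Horizontal component vₓ = 44.40 cos 12.2° = 43.40 m/s; vertical v_y0 = −9.383 m/s (downward).
With up positive and y = 0 at the ground: y(t) = 14.2 + (−9.383) t − 4.905 t². Setting y = 0 and taking the positive root: t = [−9.383 + √(9.383² + 2·9.81·14.2)] / 9.81 = (−9.383 + 19.15) / 9.81 = 0.9954 s.
Vertical velocity at impact: v_y = v_y0 − g t = −9.383 − 9.81 × 0.9954 = −19.15 m/s.
Speed: |v| = √(vₓ² + v_y²) = √(43.40² + 19.15²) = 47.43 m/s.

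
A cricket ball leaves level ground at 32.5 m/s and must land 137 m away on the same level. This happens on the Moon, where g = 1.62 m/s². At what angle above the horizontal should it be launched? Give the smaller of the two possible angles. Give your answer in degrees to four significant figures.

R = v₀² sin 2θ / g gives sin 2θ = gR/v₀² = 1.62·137/32.5² = 0.2101.
2θ = 12.13° or 180° − 12.13° = 167.9°, so θ = 6.065° or 83.94°.
The smaller angle is 6.065°.

6.065°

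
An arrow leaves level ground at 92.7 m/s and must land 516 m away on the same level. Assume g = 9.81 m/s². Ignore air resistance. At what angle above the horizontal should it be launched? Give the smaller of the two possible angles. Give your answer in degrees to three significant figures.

18.0°

Level-ground range R = v₀² sin(2θ)/g ⇒ sin(2θ) = gR/v₀² = 9.81 × 516 / 92.7² = 0.5891.
2θ = 36.09° or 180° − 36.09° = 143.9°, so θ = 18.05° or 71.95°.
The smaller angle is 18.05°.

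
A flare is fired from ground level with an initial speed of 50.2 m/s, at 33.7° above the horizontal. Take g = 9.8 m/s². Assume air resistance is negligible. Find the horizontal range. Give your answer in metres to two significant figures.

Resolve: vₓ = 50.20 cos 33.7° = 41.76 m/s and v_y0 = 50.20 sin 33.7° = 27.85 m/s.
Time aloft: T = 2 v_y0 / g = 2 × 27.85 / 9.80 = 5.684 s.
Horizontal distance R = vₓ T = 41.76 × 5.684 = 237.4 m.

240 m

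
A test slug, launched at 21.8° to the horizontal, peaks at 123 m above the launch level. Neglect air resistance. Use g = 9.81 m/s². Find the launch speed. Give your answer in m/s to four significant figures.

At the peak v_y = 0, so v_y0 = √(2gH) = √(2 × 9.81 × 123) = 49.12 m/s.
v_y0 = v₀ sin θ ⇒ v₀ = 49.12 / sin 21.8° = 132.3 m/s.

132.3 m/s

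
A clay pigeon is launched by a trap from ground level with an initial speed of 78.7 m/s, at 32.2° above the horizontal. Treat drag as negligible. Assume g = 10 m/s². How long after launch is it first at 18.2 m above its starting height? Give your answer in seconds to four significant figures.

Resolve: vₓ = 78.70 cos 32.2° = 66.60 m/s and v_y0 = 78.70 sin 32.2° = 41.94 m/s.
Require v_y0 t − ½ g t² = 18.2, i.e. 5.000 t² − 41.94 t + 18.2 = 0.
t = [41.94 ± √(41.94² − 2·10.0·18.2)] / 10.0 = (41.94 ± 37.35) / 10.0, so t = 0.4591 s or t = 7.928 s.
The first (ascending) time is 0.4591 s.

0.4591 s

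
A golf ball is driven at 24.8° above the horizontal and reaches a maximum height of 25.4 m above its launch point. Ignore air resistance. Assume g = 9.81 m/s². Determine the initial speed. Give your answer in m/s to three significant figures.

At the peak v_y = 0, so v_y0 = √(2gH) = √(2 × 9.81 × 25.4) = 22.32 m/s.
v_y0 = v₀ sin θ ⇒ v₀ = 22.32 / sin 24.8° = 53.22 m/s.

53.2 m/s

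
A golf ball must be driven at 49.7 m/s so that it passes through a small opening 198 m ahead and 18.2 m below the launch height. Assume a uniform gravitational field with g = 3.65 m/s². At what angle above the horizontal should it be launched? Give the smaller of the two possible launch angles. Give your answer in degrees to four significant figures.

3.137°

Trajectory: y = x tanθ − g x² (1 + tan²θ)/(2v₀²). With x = 198, y = −18.2, v₀ = 49.7, g = 3.65:
28.97 tan²θ − 198 tanθ + (10.77) = 0.
tanθ = [198 ± √(198² − 4 × 28.97 × (10.77))] / (2 × 28.97) = (198 ± 194.8) / 57.93, giving tanθ = 0.05481 or 6.781.
θ = 3.137° or 81.61°; the smaller is 3.137°.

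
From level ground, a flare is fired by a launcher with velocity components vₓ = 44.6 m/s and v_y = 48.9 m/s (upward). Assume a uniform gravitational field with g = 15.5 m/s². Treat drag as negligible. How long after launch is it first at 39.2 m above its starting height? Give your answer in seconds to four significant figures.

Set y = v_y0 t − ½ g t² = 39.2: 7.750 t² − 48.90 t + 39.2 = 0.
t = [48.90 ± √(48.90² − 2·15.5·39.2)] / 15.5 = (48.90 ± 34.29) / 15.5, so t = 0.9424 s or t = 5.367 s.
The first (ascending) time is 0.9424 s.

0.9424 s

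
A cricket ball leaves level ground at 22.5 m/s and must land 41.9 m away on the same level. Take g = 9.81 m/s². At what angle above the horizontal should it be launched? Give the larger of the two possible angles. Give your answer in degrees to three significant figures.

R = v₀² sin 2θ / g gives sin 2θ = gR/v₀² = 9.81·41.9/22.5² = 0.8119.
2θ = 54.28° or 180° − 54.28° = 125.7°, so θ = 27.14° or 62.86°.
The larger angle is 62.86°.

62.9°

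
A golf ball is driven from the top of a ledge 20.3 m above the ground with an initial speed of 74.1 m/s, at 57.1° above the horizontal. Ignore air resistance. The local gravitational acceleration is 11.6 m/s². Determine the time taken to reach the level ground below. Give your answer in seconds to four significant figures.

11.04 s

Resolve: vₓ = 74.10 cos 57.1° = 40.25 m/s and v_y0 = 74.10 sin 57.1° = 62.22 m/s.
Vertical motion (up positive, ground at y = 0): 5.800 t² − (62.22) t − 20.3 = 0, so t = (62.22 + √(62.22² + 2·11.6·20.3)) / 11.6 = (62.22 + 65.89) / 11.6 = 11.04 s.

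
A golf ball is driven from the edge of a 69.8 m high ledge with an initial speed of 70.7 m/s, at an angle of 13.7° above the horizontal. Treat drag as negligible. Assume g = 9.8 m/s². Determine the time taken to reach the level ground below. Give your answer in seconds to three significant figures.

5.85 s

Resolve: vₓ = 70.70 cos 13.7° = 68.69 m/s and v_y0 = 70.70 sin 13.7° = 16.74 m/s.
With up positive and y = 0 at the ground: y(t) = 69.8 + (16.74) t − 4.900 t². Setting y = 0 and taking the positive root: t = [16.74 + √(16.74² + 2·9.80·69.8)] / 9.80 = (16.74 + 40.60) / 9.80 = 5.852 s.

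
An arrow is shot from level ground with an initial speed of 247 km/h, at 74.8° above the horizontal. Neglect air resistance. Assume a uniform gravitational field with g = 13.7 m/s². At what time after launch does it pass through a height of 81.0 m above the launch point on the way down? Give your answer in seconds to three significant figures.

Convert: 247 km/h = 247/3.6 = 68.61 m/s.
vₓ = 68.61 cos 74.8° = 17.99 m/s; v_y0 = 68.61 sin 74.8° = 66.21 m/s.
Set y = v_y0 t − ½ g t² = 81.0: 6.850 t² − 66.21 t + 81.0 = 0.
t = [66.21 ± √(66.21² − 2·13.7·81.0)] / 13.7 = (66.21 ± 46.52) / 13.7, so t = 1.437 s or t = 8.229 s.
The descending-branch root is 8.229 s.

8.23 s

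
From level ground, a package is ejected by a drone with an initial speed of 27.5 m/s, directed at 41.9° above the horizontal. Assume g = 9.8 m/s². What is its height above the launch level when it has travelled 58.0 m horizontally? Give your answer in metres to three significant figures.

vₓ = 27.50 cos 41.9° = 20.47 m/s; v_y0 = 27.50 sin 41.9° = 18.37 m/s.
Time to reach x = 58.0 m: t = x/vₓ = 58.0/20.47 = 2.834 s.
Height: y = v_y0 t − ½ g t² = 18.37 × 2.834 − 4.900 × 2.834² = 52.04 − 39.34 = 12.70 m.

12.7 m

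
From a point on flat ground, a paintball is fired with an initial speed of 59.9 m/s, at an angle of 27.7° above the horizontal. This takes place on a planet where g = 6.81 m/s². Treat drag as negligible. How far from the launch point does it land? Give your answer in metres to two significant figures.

430 m

Horizontal component vₓ = 59.90 cos 27.7° = 53.04 m/s; vertical v_y0 = 59.90 sin 27.7° = 27.84 m/s.
Flight time T = 2 v_y0 / g = 8.177 s.
Horizontal distance R = vₓ T = 53.04 × 8.177 = 433.7 m.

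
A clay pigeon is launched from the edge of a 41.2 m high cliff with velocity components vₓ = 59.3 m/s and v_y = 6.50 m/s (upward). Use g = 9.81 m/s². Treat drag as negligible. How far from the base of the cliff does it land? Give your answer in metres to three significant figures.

With up positive and y = 0 at the ground: y(t) = 41.2 + (6.500) t − 4.905 t². Setting y = 0 and taking the positive root: t = [6.500 + √(6.500² + 2·9.81·41.2)] / 9.81 = (6.500 + 29.16) / 9.81 = 3.636 s.
Horizontal distance: R = vₓ t = 59.30 × 3.636 = 215.6 m.

216 m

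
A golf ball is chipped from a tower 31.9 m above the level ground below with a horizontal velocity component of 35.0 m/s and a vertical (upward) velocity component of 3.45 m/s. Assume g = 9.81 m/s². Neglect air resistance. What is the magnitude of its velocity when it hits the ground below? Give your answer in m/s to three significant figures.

43.2 m/s

The projectile lands when y = 31.9 + (3.450) t − ½·9.81·t² = 0. Positive root: t = (3.450 + √(3.450² + 2·9.81·31.9)) / 9.81 = (3.450 + 25.25) / 9.81 = 2.926 s.
Vertical velocity at impact: v_y = v_y0 − g t = 3.450 − 9.81 × 2.926 = −25.25 m/s.
Speed: |v| = √(vₓ² + v_y²) = √(35.00² + 25.25²) = 43.16 m/s.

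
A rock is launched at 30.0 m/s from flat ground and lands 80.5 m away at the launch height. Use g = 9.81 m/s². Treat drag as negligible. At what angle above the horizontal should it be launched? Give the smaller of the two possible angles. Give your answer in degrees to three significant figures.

30.7°

From R = (v₀²/g) sin 2θ: sin 2θ = 9.81 × 80.5 / 900.00 = 0.8774.
2θ = 61.34° or 180° − 61.34° = 118.7°, so θ = 30.67° or 59.33°.
The smaller angle is 30.67°.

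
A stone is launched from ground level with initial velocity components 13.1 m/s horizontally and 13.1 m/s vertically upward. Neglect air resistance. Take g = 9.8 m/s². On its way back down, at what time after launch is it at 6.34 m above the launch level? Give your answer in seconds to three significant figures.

Set y = v_y0 t − ½ g t² = 6.34: 4.900 t² − 13.10 t + 6.34 = 0.
Quadratic formula: t = (13.10 ± √47.346) / 9.80 = (13.10 ± 6.881) / 9.80 → t = 0.6346 s or 2.039 s.
The descending-branch root is 2.039 s.

2.04 s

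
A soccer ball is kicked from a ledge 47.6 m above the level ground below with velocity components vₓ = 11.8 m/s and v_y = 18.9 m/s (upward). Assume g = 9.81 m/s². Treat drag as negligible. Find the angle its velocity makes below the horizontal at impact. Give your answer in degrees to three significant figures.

71.8°

Vertical motion (up positive, ground at y = 0): 4.905 t² − (18.90) t − 47.6 = 0, so t = (18.90 + √(18.90² + 2·9.81·47.6)) / 9.81 = (18.90 + 35.93) / 9.81 = 5.589 s.
At impact: v_y = v_y0 − g t = −35.93 m/s; vₓ = 11.80 m/s.
Angle below horizontal: arctan(|v_y|/vₓ) = arctan(35.93/11.80) = 71.82°.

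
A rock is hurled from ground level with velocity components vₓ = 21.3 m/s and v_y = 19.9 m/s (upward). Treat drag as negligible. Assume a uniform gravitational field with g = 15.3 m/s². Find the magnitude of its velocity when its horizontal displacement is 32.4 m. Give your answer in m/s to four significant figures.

21.57 m/s

x = vₓ t ⇒ t = 32.4/21.30 = 1.521 s.
Vertical velocity there: v_y = v_y0 − g t = 19.90 − 15.3 × 1.521 = −3.373 m/s.
Speed: √(vₓ² + v_y²) = √(21.30² + 3.373²) = 21.57 m/s.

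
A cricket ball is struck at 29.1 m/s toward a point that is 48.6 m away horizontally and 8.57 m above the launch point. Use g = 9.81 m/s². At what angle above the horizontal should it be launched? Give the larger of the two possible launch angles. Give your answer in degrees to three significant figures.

71.6°

Trajectory: y = x tanθ − g x² (1 + tan²θ)/(2v₀²). With x = 48.6, y = 8.57, v₀ = 29.1, g = 9.81:
13.68 tan²θ − 48.6 tanθ + (22.25) = 0.
tanθ = [48.6 ± √(48.6² − 4 × 13.68 × (22.25))] / (2 × 13.68) = (48.6 ± 33.83) / 27.36, giving tanθ = 0.5399 or 3.012.
θ = 28.36° or 71.64°; the larger is 71.64°.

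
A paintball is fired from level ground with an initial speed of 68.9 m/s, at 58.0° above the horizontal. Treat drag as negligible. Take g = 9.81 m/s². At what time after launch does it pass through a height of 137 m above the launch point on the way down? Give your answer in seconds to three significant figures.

8.70 s

Horizontal component vₓ = 68.90 cos 58.0° = 36.51 m/s; vertical v_y0 = 68.90 sin 58.0° = 58.43 m/s.
Height y(t) = 58.43 t − 4.905 t² = 137 gives 4.905 t² − 58.43 t + 137 = 0.
t = [58.43 ± √(58.43² − 2·9.81·137)] / 9.81 = (58.43 ± 26.95) / 9.81, so t = 3.209 s or t = 8.703 s.
The descending-branch root is 8.703 s.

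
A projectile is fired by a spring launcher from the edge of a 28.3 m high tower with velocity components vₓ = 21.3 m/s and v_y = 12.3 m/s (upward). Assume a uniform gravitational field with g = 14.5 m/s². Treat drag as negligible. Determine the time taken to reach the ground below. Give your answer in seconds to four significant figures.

2.998 s

The projectile lands when y = 28.3 + (12.30) t − ½·14.5·t² = 0. Positive root: t = (12.30 + √(12.30² + 2·14.5·28.3)) / 14.5 = (12.30 + 31.18) / 14.5 = 2.998 s.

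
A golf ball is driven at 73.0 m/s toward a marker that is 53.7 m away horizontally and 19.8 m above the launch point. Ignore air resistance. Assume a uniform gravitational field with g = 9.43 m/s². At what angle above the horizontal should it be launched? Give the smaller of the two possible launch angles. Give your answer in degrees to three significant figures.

23.0°

Trajectory: y = x tanθ − g x² (1 + tan²θ)/(2v₀²). With x = 53.7, y = 19.8, v₀ = 73.0, g = 9.43:
2.551 tan²θ − 53.7 tanθ + (22.35) = 0.
tanθ = [53.7 ± √(53.7² − 4 × 2.551 × (22.35))] / (2 × 2.551) = (53.7 ± 51.53) / 5.103, giving tanθ = 0.4248 or 20.62.
θ = 23.02° or 87.22°; the smaller is 23.02°.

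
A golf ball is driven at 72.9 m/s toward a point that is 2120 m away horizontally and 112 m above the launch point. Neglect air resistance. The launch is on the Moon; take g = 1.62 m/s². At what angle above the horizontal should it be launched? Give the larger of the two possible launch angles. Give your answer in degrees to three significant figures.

69.4°

Trajectory: y = x tanθ − g x² (1 + tan²θ)/(2v₀²). With x = 2120, y = 112, v₀ = 72.9, g = 1.62:
685.0 tan²θ − 2120 tanθ + (797.0) = 0.
tanθ = [2120 ± √(2120² − 4 × 685.0 × (797.0))] / (2 × 685.0) = (2120 ± 1520) / 1370, giving tanθ = 0.4379 or 2.657.
θ = 23.65° or 69.37°; the larger is 69.37°.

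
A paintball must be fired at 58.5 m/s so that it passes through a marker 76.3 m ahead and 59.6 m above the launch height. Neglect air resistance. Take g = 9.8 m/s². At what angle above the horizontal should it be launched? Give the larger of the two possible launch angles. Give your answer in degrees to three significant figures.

Trajectory: y = x tanθ − g x² (1 + tan²θ)/(2v₀²). With x = 76.3, y = 59.6, v₀ = 58.5, g = 9.80:
8.336 tan²θ − 76.3 tanθ + (67.94) = 0.
tanθ = [76.3 ± √(76.3² − 4 × 8.336 × (67.94))] / (2 × 8.336) = (76.3 ± 59.64) / 16.67, giving tanθ = 0.9995 or 8.154.
θ = 44.99° or 83.01°; the larger is 83.01°.

83.0°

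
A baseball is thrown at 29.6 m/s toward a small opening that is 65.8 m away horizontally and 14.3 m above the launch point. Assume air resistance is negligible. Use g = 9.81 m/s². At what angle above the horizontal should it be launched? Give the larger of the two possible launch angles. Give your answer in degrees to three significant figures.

61.7°

Trajectory: y = x tanθ − g x² (1 + tan²θ)/(2v₀²). With x = 65.8, y = 14.3, v₀ = 29.6, g = 9.81:
24.24 tan²θ − 65.8 tanθ + (38.54) = 0.
tanθ = [65.8 ± √(65.8² − 4 × 24.24 × (38.54))] / (2 × 24.24) = (65.8 ± 24.35) / 48.48, giving tanθ = 0.8549 or 1.860.
θ = 40.53° or 61.73°; the larger is 61.73°.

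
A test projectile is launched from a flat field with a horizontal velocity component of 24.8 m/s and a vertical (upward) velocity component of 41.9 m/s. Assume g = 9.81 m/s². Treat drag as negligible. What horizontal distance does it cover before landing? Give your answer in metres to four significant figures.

Time aloft: T = 2 v_y0 / g = 2 × 41.90 / 9.81 = 8.542 s.
Horizontal distance R = vₓ T = 24.80 × 8.542 = 211.8 m.

211.8 m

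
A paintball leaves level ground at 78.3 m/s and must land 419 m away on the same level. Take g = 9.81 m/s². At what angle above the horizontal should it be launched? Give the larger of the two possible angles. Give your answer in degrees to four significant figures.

R = v₀² sin 2θ / g gives sin 2θ = gR/v₀² = 9.81·419/78.3² = 0.6704.
2θ = 42.10° or 180° − 42.10° = 137.9°, so θ = 21.05° or 68.95°.
The larger angle is 68.95°.

68.95°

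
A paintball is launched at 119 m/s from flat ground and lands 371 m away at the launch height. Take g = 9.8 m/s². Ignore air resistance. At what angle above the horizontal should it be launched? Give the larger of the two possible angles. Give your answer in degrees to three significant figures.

R = v₀² sin 2θ / g gives sin 2θ = gR/v₀² = 9.80·371/119² = 0.2567.
2θ = 14.88° or 180° − 14.88° = 165.1°, so θ = 7.439° or 82.56°.
The larger angle is 82.56°.

82.6°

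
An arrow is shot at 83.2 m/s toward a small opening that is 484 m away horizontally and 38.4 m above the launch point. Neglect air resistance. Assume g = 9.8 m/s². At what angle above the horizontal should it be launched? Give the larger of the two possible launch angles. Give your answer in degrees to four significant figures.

Trajectory: y = x tanθ − g x² (1 + tan²θ)/(2v₀²). With x = 484, y = 38.4, v₀ = 83.2, g = 9.80:
165.8 tan²θ − 484 tanθ + (204.2) = 0.
tanθ = [484 ± √(484² − 4 × 165.8 × (204.2))] / (2 × 165.8) = (484 ± 314.3) / 331.6, giving tanθ = 0.5116 or 2.407.
θ = 27.10° or 67.44°; the larger is 67.44°.

67.44°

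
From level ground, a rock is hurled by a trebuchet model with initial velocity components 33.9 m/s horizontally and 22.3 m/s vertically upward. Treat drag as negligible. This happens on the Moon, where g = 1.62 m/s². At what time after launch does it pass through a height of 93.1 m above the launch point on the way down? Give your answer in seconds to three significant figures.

Require v_y0 t − ½ g t² = 93.1, i.e. 0.8100 t² − 22.30 t + 93.1 = 0.
t = [22.30 ± √(22.30² − 2·1.62·93.1)] / 1.62 = (22.30 ± 13.99) / 1.62, so t = 5.131 s or t = 22.40 s.
The descending-branch root is 22.40 s.

22.4 s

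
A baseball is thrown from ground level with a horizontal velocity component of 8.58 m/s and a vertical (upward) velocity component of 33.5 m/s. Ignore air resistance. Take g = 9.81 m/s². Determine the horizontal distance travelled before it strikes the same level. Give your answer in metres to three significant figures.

58.6 m

Time aloft: T = 2 v_y0 / g = 2 × 33.50 / 9.81 = 6.830 s.
Range: R = vₓ T = 8.580 × 6.830 = 58.60 m.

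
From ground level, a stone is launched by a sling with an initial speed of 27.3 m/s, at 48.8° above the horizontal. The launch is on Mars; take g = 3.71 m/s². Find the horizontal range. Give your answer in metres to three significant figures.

vₓ = 27.30 cos 48.8° = 17.98 m/s; v_y0 = 27.30 sin 48.8° = 20.54 m/s.
Flight time T = 2 v_y0 / g = 11.07 s.
Horizontal distance R = vₓ T = 17.98 × 11.07 = 199.1 m.

199 m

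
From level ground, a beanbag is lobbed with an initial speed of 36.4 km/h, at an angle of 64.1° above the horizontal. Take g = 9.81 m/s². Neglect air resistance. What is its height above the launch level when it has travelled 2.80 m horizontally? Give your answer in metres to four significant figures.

3.795 m

Convert: 36.4 km/h = 36.4/3.6 = 10.11 m/s.
vₓ = 10.11 cos 64.1° = 4.417 m/s; v_y0 = 10.11 sin 64.1° = 9.096 m/s.
x = vₓ t ⇒ t = 2.80/4.417 = 0.6340 s.
Height: y = v_y0 t − ½ g t² = 9.096 × 0.6340 − 4.905 × 0.6340² = 5.766 − 1.971 = 3.795 m.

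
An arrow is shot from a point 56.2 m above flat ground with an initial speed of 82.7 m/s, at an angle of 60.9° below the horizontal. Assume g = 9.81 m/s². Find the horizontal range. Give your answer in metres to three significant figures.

vₓ = 82.70 cos 60.9° = 40.22 m/s; v_y0 = −72.26 m/s (downward).
Vertical motion (up positive, ground at y = 0): 4.905 t² − (−72.26) t − 56.2 = 0, so t = (−72.26 + √(72.26² + 2·9.81·56.2)) / 9.81 = (−72.26 + 79.53) / 9.81 = 0.7405 s.
Horizontal distance: R = vₓ t = 40.22 × 0.7405 = 29.78 m.

29.8 m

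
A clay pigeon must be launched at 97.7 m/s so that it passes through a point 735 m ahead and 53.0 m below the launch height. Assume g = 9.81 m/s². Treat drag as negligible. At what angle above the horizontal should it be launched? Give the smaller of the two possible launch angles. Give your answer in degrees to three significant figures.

Trajectory: y = x tanθ − g x² (1 + tan²θ)/(2v₀²). With x = 735, y = −53.0, v₀ = 97.7, g = 9.81:
277.6 tan²θ − 735 tanθ + (224.6) = 0.
tanθ = [735 ± √(735² − 4 × 277.6 × (224.6))] / (2 × 277.6) = (735 ± 539.3) / 555.2, giving tanθ = 0.3525 or 2.295.
θ = 19.42° or 66.46°; the smaller is 19.42°.

19.4°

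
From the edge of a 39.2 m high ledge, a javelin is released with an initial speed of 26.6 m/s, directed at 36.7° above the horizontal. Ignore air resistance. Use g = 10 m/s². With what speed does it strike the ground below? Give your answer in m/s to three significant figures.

38.6 m/s

Components: vₓ = 26.60 cos 36.7° = 21.33 m/s, v_y0 = 26.60 sin 36.7° = 15.90 m/s.
With up positive and y = 0 at the ground: y(t) = 39.2 + (15.90) t − 5.000 t². Setting y = 0 and taking the positive root: t = [15.90 + √(15.90² + 2·10.0·39.2)] / 10.0 = (15.90 + 32.20) / 10.0 = 4.809 s.
Vertical velocity at impact: v_y = v_y0 − g t = 15.90 − 10.0 × 4.809 = −32.20 m/s.
Speed: |v| = √(vₓ² + v_y²) = √(21.33² + 32.20²) = 38.62 m/s.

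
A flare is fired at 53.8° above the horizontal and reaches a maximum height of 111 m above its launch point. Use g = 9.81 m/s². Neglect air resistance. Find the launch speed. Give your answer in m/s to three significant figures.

57.8 m/s

At the peak v_y = 0, so v_y0 = √(2gH) = √(2 × 9.81 × 111) = 46.67 m/s.
v_y0 = v₀ sin θ ⇒ v₀ = 46.67 / sin 53.8° = 57.83 m/s.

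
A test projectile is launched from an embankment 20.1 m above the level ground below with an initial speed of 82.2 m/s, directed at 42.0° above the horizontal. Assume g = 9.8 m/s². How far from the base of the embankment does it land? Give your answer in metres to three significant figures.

707 m

vₓ = 82.20 cos 42.0° = 61.09 m/s; v_y0 = 82.20 sin 42.0° = 55.00 m/s.
The projectile lands when y = 20.1 + (55.00) t − ½·9.80·t² = 0. Positive root: t = (55.00 + √(55.00² + 2·9.80·20.1)) / 9.80 = (55.00 + 58.47) / 9.80 = 11.58 s.
Horizontal distance: R = vₓ t = 61.09 × 11.58 = 707.3 m.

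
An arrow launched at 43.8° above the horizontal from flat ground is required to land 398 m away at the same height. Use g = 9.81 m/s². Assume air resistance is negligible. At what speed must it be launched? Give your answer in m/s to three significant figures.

62.5 m/s

On level ground R = v₀² sin 2θ / g ⇒ v₀ = √(gR / sin 2θ).
v₀ = √(9.81 × 398 / sin 87.60°) = √(3904 / 0.9991) = √3907.8 = 62.51 m/s.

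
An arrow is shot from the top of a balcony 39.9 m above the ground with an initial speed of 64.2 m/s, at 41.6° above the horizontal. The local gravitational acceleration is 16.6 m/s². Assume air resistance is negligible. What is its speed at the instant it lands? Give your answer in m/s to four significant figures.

Horizontal component vₓ = 64.20 cos 41.6° = 48.01 m/s; vertical v_y0 = 64.20 sin 41.6° = 42.62 m/s.
Vertical motion (up positive, ground at y = 0): 8.300 t² − (42.62) t − 39.9 = 0, so t = (42.62 + √(42.62² + 2·16.6·39.9)) / 16.6 = (42.62 + 56.05) / 16.6 = 5.944 s.
Vertical velocity at impact: v_y = v_y0 − g t = 42.62 − 16.6 × 5.944 = −56.05 m/s.
Speed: |v| = √(vₓ² + v_y²) = √(48.01² + 56.05²) = 73.80 m/s.

73.80 m/s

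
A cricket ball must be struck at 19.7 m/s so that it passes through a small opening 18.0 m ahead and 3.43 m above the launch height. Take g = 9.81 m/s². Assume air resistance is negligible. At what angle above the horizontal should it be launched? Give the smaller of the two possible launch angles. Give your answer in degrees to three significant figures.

25.1°

Trajectory: y = x tanθ − g x² (1 + tan²θ)/(2v₀²). With x = 18.0, y = 3.43, v₀ = 19.7, g = 9.81:
4.095 tan²θ − 18.0 tanθ + (7.525) = 0.
tanθ = [18.0 ± √(18.0² − 4 × 4.095 × (7.525))] / (2 × 4.095) = (18.0 ± 14.17) / 8.190, giving tanθ = 0.4679 or 3.928.
θ = 25.07° or 75.72°; the smaller is 25.07°.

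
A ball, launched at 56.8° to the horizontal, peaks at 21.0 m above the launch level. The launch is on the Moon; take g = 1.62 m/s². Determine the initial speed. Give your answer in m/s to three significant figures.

At the peak v_y = 0, so v_y0 = √(2gH) = √(2 × 1.62 × 21.0) = 8.249 m/s.
v_y0 = v₀ sin θ ⇒ v₀ = 8.249 / sin 56.8° = 9.858 m/s.

9.86 m/s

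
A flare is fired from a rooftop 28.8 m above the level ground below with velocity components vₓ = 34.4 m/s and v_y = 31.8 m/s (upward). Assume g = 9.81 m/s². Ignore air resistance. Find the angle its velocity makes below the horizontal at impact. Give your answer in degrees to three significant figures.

Vertical motion (up positive, ground at y = 0): 4.905 t² − (31.80) t − 28.8 = 0, so t = (31.80 + √(31.80² + 2·9.81·28.8)) / 9.81 = (31.80 + 39.70) / 9.81 = 7.289 s.
At impact: v_y = v_y0 − g t = −39.70 m/s; vₓ = 34.40 m/s.
Angle below horizontal: arctan(|v_y|/vₓ) = arctan(39.70/34.40) = 49.09°.

49.1°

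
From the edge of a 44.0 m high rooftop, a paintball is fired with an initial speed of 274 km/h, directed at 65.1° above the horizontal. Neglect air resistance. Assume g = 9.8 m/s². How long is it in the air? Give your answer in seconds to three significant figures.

Convert: 274 km/h = 274/3.6 = 76.11 m/s.
Horizontal component vₓ = 76.11 cos 65.1° = 32.05 m/s; vertical v_y0 = 76.11 sin 65.1° = 69.04 m/s.
With up positive and y = 0 at the ground: y(t) = 44.0 + (69.04) t − 4.900 t². Setting y = 0 and taking the positive root: t = [69.04 + √(69.04² + 2·9.80·44.0)] / 9.80 = (69.04 + 75.02) / 9.80 = 14.70 s.

14.7 s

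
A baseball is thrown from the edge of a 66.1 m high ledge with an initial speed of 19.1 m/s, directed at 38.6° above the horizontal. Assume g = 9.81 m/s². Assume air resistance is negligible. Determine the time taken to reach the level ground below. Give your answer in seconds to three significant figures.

Horizontal component vₓ = 19.10 cos 38.6° = 14.93 m/s; vertical v_y0 = 19.10 sin 38.6° = 11.92 m/s.
The projectile lands when y = 66.1 + (11.92) t − ½·9.81·t² = 0. Positive root: t = (11.92 + √(11.92² + 2·9.81·66.1)) / 9.81 = (11.92 + 37.93) / 9.81 = 5.081 s.

5.08 s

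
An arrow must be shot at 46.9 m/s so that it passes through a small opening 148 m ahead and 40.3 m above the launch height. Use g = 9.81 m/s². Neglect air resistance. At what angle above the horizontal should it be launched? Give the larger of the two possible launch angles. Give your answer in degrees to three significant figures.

Trajectory: y = x tanθ − g x² (1 + tan²θ)/(2v₀²). With x = 148, y = 40.3, v₀ = 46.9, g = 9.81:
48.84 tan²θ − 148 tanθ + (89.14) = 0.
tanθ = [148 ± √(148² − 4 × 48.84 × (89.14))] / (2 × 48.84) = (148 ± 66.99) / 97.69, giving tanθ = 0.8293 or 2.201.
θ = 39.67° or 65.56°; the larger is 65.56°.

65.6°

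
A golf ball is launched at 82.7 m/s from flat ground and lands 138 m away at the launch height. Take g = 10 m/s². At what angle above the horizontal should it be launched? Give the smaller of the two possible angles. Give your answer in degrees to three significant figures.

5.82°

R = v₀² sin 2θ / g gives sin 2θ = gR/v₀² = 10.0·138/82.7² = 0.2018.
2θ = 11.64° or 180° − 11.64° = 168.4°, so θ = 5.820° or 84.18°.
The smaller angle is 5.820°.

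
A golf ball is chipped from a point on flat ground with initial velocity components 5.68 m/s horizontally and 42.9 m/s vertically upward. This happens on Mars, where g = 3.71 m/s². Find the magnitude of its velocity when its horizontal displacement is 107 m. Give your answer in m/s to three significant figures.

x = vₓ t ⇒ t = 107/5.680 = 18.84 s.
Vertical velocity there: v_y = v_y0 − g t = 42.90 − 3.71 × 18.84 = −26.99 m/s.
Speed: √(vₓ² + v_y²) = √(5.680² + 26.99²) = 27.58 m/s.

27.6 m/s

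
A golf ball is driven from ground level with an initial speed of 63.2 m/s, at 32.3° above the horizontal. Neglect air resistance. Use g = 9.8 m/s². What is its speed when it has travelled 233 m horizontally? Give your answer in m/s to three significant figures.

Components: vₓ = 63.20 cos 32.3° = 53.42 m/s, v_y0 = 63.20 sin 32.3° = 33.77 m/s.
Time to reach x = 233 m: t = x/vₓ = 233/53.42 = 4.362 s.
Vertical velocity there: v_y = v_y0 − g t = 33.77 − 9.80 × 4.362 = −8.973 m/s.
Speed: √(vₓ² + v_y²) = √(53.42² + 8.973²) = 54.17 m/s.

54.2 m/s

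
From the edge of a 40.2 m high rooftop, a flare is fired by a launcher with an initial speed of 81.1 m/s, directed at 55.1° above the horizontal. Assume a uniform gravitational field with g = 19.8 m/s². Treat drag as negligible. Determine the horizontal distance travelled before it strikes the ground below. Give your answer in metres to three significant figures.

338 m

vₓ = 81.10 cos 55.1° = 46.40 m/s; v_y0 = 81.10 sin 55.1° = 66.51 m/s.
With up positive and y = 0 at the ground: y(t) = 40.2 + (66.51) t − 9.900 t². Setting y = 0 and taking the positive root: t = [66.51 + √(66.51² + 2·19.8·40.2)] / 19.8 = (66.51 + 77.56) / 19.8 = 7.277 s.
Horizontal distance: R = vₓ t = 46.40 × 7.277 = 337.6 m.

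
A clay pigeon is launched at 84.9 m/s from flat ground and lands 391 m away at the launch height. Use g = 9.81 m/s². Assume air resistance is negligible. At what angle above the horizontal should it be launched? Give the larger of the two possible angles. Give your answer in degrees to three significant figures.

73.9°

R = v₀² sin 2θ / g gives sin 2θ = gR/v₀² = 9.81·391/84.9² = 0.5321.
2θ = 32.15° or 180° − 32.15° = 147.8°, so θ = 16.08° or 73.92°.
The larger angle is 73.92°.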